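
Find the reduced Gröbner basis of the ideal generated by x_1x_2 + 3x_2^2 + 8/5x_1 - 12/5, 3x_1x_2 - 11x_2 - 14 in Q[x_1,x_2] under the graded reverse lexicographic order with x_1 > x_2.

f_1 = x_1x_2 + 3x_2^2 + 8/5x_1 - 12/5, LT = x_1x_2.
f_2 = 3x_1x_2 - 11x_2 - 14, LT = x_1x_2.

S(f_1,f_2): lcm = x_1x_2. S = 3x_2^2 + 8/5x_1 + 11/3x_2 + 34/15.
  leading term x_2^2: no divisor's leading term divides it; move 3x_2^2 to the remainder.
  leading term x_1: no divisor's leading term divides it; move 8/5x_1 to the remainder.
  leading term x_2: no divisor's leading term divides it; move 11/3x_2 to the remainder.
  leading term 1: no divisor's leading term divides it; move 34/15 to the remainder.
  remainder 3x_2^2 + 8/5x_1 + 11/3x_2 + 34/15 ≠ 0; add g_3 = 3x_2^2 + 8/5x_1 + 11/3x_2 + 34/15 to the basis.

S(f_1,g_3): lcm = x_1x_2^2. S = 3x_2^3 - 8/15x_1^2 + 17/45x_1x_2 - 34/45x_1 - 12/5x_2.
  leading term x_2^3: subtract (x_2)·g_3 from 3x_2^3 - 8/15x_1^2 + 17/45x_1x_2 - 34/45x_1 - 12/5x_2 → -8/15x_1^2 - 11/9x_1x_2 - 11/3x_2^2 - 34/45x_1 - 14/3x_2
  leading term x_1^2: no divisor's leading term divides it; move -8/15x_1^2 to the remainder.
  leading term x_1x_2: subtract (-11/9)·f_1 from -11/9x_1x_2 - 11/3x_2^2 - 34/45x_1 - 14/3x_2 → 6/5x_1 - 14/3x_2 - 44/15
  leading term x_1: no divisor's leading term divides it; move 6/5x_1 to the remainder.
  leading term x_2: no divisor's leading term divides it; move -14/3x_2 to the remainder.
  leading term 1: no divisor's leading term divides it; move -44/15 to the remainder.
  remainder -8/15x_1^2 + 6/5x_1 - 14/3x_2 - 44/15 ≠ 0; add g_4 = -8/15x_1^2 + 6/5x_1 - 14/3x_2 - 44/15 to the basis.

S(f_2,g_3): lcm = x_1x_2^2. S = -8/15x_1^2 - 11/9x_1x_2 - 11/3x_2^2 - 34/45x_1 - 14/3x_2.
  leading term x_1^2: subtract (1)·g_4 from -8/15x_1^2 - 11/9x_1x_2 - 11/3x_2^2 - 34/45x_1 - 14/3x_2 → -11/9x_1x_2 - 11/3x_2^2 - 88/45x_1 + 44/15
  leading term x_1x_2: subtract (-11/9)·f_1 from -11/9x_1x_2 - 11/3x_2^2 - 88/45x_1 + 44/15 → 0
  remainder 0.

S(f_1,g_4): lcm = x_1^2x_2. S = 3x_1x_2^2 + 8/5x_1^2 + 9/4x_1x_2 - 35/4x_2^2 - 12/5x_1 - 11/2x_2.
  leading term x_1x_2^2: subtract (3x_2)·f_1 from 3x_1x_2^2 + 8/5x_1^2 + 9/4x_1x_2 - 35/4x_2^2 - 12/5x_1 - 11/2x_2 → -9x_2^3 + 8/5x_1^2 - 51/20x_1x_2 - 35/4x_2^2 - 12/5x_1 + 17/10x_2
  leading term x_2^3: subtract (-3x_2)·g_3 from -9x_2^3 + 8/5x_1^2 - 51/20x_1x_2 - 35/4x_2^2 - 12/5x_1 + 17/10x_2 → 8/5x_1^2 + 9/4x_1x_2 + 9/4x_2^2 - 12/5x_1 + 17/2x_2
  leading term x_1^2: subtract (-3)·g_4 from 8/5x_1^2 + 9/4x_1x_2 + 9/4x_2^2 - 12/5x_1 + 17/2x_2 → 9/4x_1x_2 + 9/4x_2^2 + 6/5x_1 - 11/2x_2 - 44/5
  leading term x_1x_2: subtract (9/4)·f_1 from 9/4x_1x_2 + 9/4x_2^2 + 6/5x_1 - 11/2x_2 - 44/5 → -9/2x_2^2 - 12/5x_1 - 11/2x_2 - 17/5
  leading term x_2^2: subtract (-3/2)·g_3 from -9/2x_2^2 - 12/5x_1 - 11/2x_2 - 17/5 → 0
  remainder 0.

S(f_2,g_4): lcm = x_1^2x_2. S = -17/12x_1x_2 - 35/4x_2^2 - 14/3x_1 - 11/2x_2.
  leading term x_1x_2: subtract (-17/12)·f_1 from -17/12x_1x_2 - 35/4x_2^2 - 14/3x_1 - 11/2x_2 → -9/2x_2^2 - 12/5x_1 - 11/2x_2 - 17/5
  leading term x_2^2: subtract (-3/2)·g_3 from -9/2x_2^2 - 12/5x_1 - 11/2x_2 - 17/5 → 0
  remainder 0.

S(g_3,g_4): leading monomials are coprime, so the S-polynomial reduces to 0 (Buchberger's first criterion).
Every S-polynomial of the final basis reduces to 0, so we have a Gröbner basis.
Inter-reduce: drop elements whose leading term is divisible by another's, tail-reduce, and make monic.

G = {x_1^2 - 9/4x_1 + 35/4x_2 + 11/2, x_1x_2 - 11/3x_2 - 14/3, x_2^2 + 8/15x_1 + 11/9x_2 + 34/45}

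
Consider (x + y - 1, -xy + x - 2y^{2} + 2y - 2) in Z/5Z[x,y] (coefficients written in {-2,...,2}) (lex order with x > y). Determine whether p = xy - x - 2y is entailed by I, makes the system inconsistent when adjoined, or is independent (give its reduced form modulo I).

First compute the reduced Gröbner basis of I by Buchberger's algorithm.
f_1 = x + y - 1, LT = x.
f_2 = -xy + x - 2y^{2} + 2y - 2, LT = xy.

S(f_1,f_2): lcm = xy. S = x - y^{2} + y - 2.
  reduce S modulo (f_1, f_2):
  remainder -y^{2} - 1 ≠ 0; add h_3 = -y^{2} - 1 to the basis.

The other S-polynomials (S(f_1,h_3), S(f_2,h_3)) all reduce to 0 modulo the current basis, so we have a Gröbner basis.
Inter-reduce: drop elements whose leading term is divisible by another's, tail-reduce, and make monic.
Reduced Gröbner basis: {x + y - 1, y^{2} + 1}.
Label its elements g_1 = x + y - 1, g_2 = y^{2} + 1.

Reduce p = xy - x - 2y modulo G:
  leading term xy: subtract (y)·g_1 from xy - x - 2y → -x - y^{2} - y
  leading term x: subtract (-1)·g_1 from -x - y^{2} - y → -y^{2} - 1
  leading term y^{2}: subtract (-1)·g_2 from -y^{2} - 1 → 0
  normal form = 0.
Since the normal form is 0, p ∈ I.

xy - x - 2y lies in I (it reduces to 0).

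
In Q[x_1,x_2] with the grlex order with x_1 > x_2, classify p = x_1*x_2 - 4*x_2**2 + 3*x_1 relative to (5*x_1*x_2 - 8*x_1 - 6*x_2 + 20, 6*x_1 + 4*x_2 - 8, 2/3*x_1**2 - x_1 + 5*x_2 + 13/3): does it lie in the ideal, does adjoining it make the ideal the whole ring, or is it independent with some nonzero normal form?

First compute the reduced Gröbner basis of I by Buchberger's algorithm.
f_1 = 5*x_1*x_2 - 8*x_1 - 6*x_2 + 20, LT = x_1*x_2.
f_2 = 6*x_1 + 4*x_2 - 8, LT = x_1.
f_3 = 2/3*x_1**2 - x_1 + 5*x_2 + 13/3, LT = x_1**2.

S(f_1,f_2): lcm = x_1*x_2. S = -2/3*x_2**2 - 8/5*x_1 + 2/15*x_2 + 4.
  reduce S modulo (f_1, f_2, f_3):
  remainder -2/3*x_2**2 + 6/5*x_2 + 28/15 ≠ 0; add h_4 = -2/3*x_2**2 + 6/5*x_2 + 28/15 to the basis.

S(f_1,f_3): lcm = x_1**2*x_2. S = -8/5*x_1**2 + 3/10*x_1*x_2 - 15/2*x_2**2 + 4*x_1 - 13/2*x_2.
  reduce S modulo (f_1, f_2, f_3, h_4):
  remainder -4739/225*x_2 - 4739/225 ≠ 0; add h_5 = -4739/225*x_2 - 4739/225 to the basis.

The other S-polynomials (S(f_2,f_3), S(f_1,h_4), S(f_2,h_4), S(f_3,h_4), S(f_1,h_5), S(f_2,h_5), S(f_3,h_5), S(h_4,h_5)) all reduce to 0 modulo the current basis, so we have a Gröbner basis.
Inter-reduce: drop elements whose leading term is divisible by another's, tail-reduce, and make monic.
Reduced Gröbner basis: {x_1 - 2, x_2 + 1}.
Label its elements g_1 = x_1 - 2, g_2 = x_2 + 1.

Reduce p = x_1*x_2 - 4*x_2**2 + 3*x_1 modulo G:
  leading term x_1*x_2: subtract (x_2)·g_1 from x_1*x_2 - 4*x_2**2 + 3*x_1 → -4*x_2**2 + 3*x_1 + 2*x_2
  leading term x_2**2: subtract (-4*x_2)·g_2 from -4*x_2**2 + 3*x_1 + 2*x_2 → 3*x_1 + 6*x_2
  leading term x_1: subtract (3)·g_1 from 3*x_1 + 6*x_2 → 6*x_2 + 6
  leading term x_2: subtract (6)·g_2 from 6*x_2 + 6 → 0
  normal form = 0.
Since the normal form is 0, p ∈ I.

x_1*x_2 - 4*x_2**2 + 3*x_1 lies in I (it reduces to 0).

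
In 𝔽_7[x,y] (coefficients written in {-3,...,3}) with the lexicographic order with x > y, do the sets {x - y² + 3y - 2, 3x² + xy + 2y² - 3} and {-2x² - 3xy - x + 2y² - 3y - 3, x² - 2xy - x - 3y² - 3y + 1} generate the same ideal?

For a fixed monomial order, each ideal has a unique reduced Gröbner basis; comparing bases decides equality.
Buchberger on the first generating set:
f_1 = x - y² + 3y - 2, LT = x.
f_2 = 3x² + xy + 2y² - 3, LT = x².

S(f_1,f_2): lcm = x². S = -xy² - 2xy - 2x - 3y² + 1.
  leading term xy²: subtract (-y²)·f_1 from -xy² - 2xy - 2x - 3y² + 1 → -2xy - 2x - y⁴ + 3y³ + 2y² + 1
  leading term xy: subtract (-2y)·f_1 from -2xy - 2x - y⁴ + 3y³ + 2y² + 1 → -2x - y⁴ + y³ + y² + 3y + 1
  leading term x: subtract (-2)·f_1 from -2x - y⁴ + y³ + y² + 3y + 1 → -y⁴ + y³ - y² + 2y - 3
  leading term y⁴: no divisor's leading term divides it; move -y⁴ to the remainder.
  leading term y³: no divisor's leading term divides it; move y³ to the remainder.
  leading term y²: no divisor's leading term divides it; move -y² to the remainder.
  leading term y: no divisor's leading term divides it; move 2y to the remainder.
  leading term 1: no divisor's leading term divides it; move -3 to the remainder.
  remainder -y⁴ + y³ - y² + 2y - 3 ≠ 0; add g_3 = -y⁴ + y³ - y² + 2y - 3 to the basis.

S(f_1,g_3): leading monomials are coprime, so the S-polynomial reduces to 0 (Buchberger's first criterion).
S(f_2,g_3): leading monomials are coprime, so the S-polynomial reduces to 0 (Buchberger's first criterion).
Every S-polynomial of the final basis reduces to 0, so we have a Gröbner basis.
Inter-reduce: drop elements whose leading term is divisible by another's, tail-reduce, and make monic.
Reduced Gröbner basis: {x - y² + 3y - 2, y⁴ - y³ + y² - 2y + 3}.

Buchberger on the second generating set:
h_1 = -2x² - 3xy - x + 2y² - 3y - 3, LT = x².
h_2 = x² - 2xy - x - 3y² - 3y + 1, LT = x².

S(h_1,h_2): lcm = x². S = -2x + 2y² + y - 3.
  leading term x: no divisor's leading term divides it; move -2x to the remainder.
  leading term y²: no divisor's leading term divides it; move 2y² to the remainder.
  leading term y: no divisor's leading term divides it; move y to the remainder.
  leading term 1: no divisor's leading term divides it; move -3 to the remainder.
  remainder -2x + 2y² + y - 3 ≠ 0; add k_3 = -2x + 2y² + y - 3 to the basis.

S(h_1,k_3): lcm = x². S = xy² + 2xy - x - y² - 2y - 2.
  leading term xy²: subtract (3y²)·k_3 from xy² + 2xy - x - y² - 2y - 2 → 2xy - x + y⁴ - 3y³ + y² - 2y - 2
  leading term xy: subtract (-y)·k_3 from 2xy - x + y⁴ - 3y³ + y² - 2y - 2 → -x + y⁴ - y³ + 2y² + 2y - 2
  leading term x: subtract (-3)·k_3 from -x + y⁴ - y³ + 2y² + 2y - 2 → y⁴ - y³ + y² - 2y + 3
  leading term y⁴: no divisor's leading term divides it; move y⁴ to the remainder.
  leading term y³: no divisor's leading term divides it; move -y³ to the remainder.
  leading term y²: no divisor's leading term divides it; move y² to the remainder.
  leading term y: no divisor's leading term divides it; move -2y to the remainder.
  leading term 1: no divisor's leading term divides it; move 3 to the remainder.
  remainder y⁴ - y³ + y² - 2y + 3 ≠ 0; add k_4 = y⁴ - y³ + y² - 2y + 3 to the basis.

S(h_2,k_3): lcm = x². S = xy² + 2xy + x - 3y² - 3y + 1.
  leading term xy²: subtract (3y²)·k_3 from xy² + 2xy + x - 3y² - 3y + 1 → 2xy + x + y⁴ - 3y³ - y² - 3y + 1
  leading term xy: subtract (-y)·k_3 from 2xy + x + y⁴ - 3y³ - y² - 3y + 1 → x + y⁴ - y³ + y + 1
  leading term x: subtract (3)·k_3 from x + y⁴ - y³ + y + 1 → y⁴ - y³ + y² - 2y + 3
  leading term y⁴: subtract (1)·k_4 from y⁴ - y³ + y² - 2y + 3 → 0
  remainder 0.

S(h_1,k_4): leading monomials are coprime, so the S-polynomial reduces to 0 (Buchberger's first criterion).
S(h_2,k_4): leading monomials are coprime, so the S-polynomial reduces to 0 (Buchberger's first criterion).
S(k_3,k_4): leading monomials are coprime, so the S-polynomial reduces to 0 (Buchberger's first criterion).
Every S-polynomial of the final basis reduces to 0, so we have a Gröbner basis.
Inter-reduce: drop elements whose leading term is divisible by another's, tail-reduce, and make monic.
Reduced Gröbner basis: {x - y² + 3y - 2, y⁴ - y³ + y² - 2y + 3}.

Same reduced basis, so the two generating sets span the same ideal.
The same test decides containment: I ⊆ J iff every generator of I reduces to 0 modulo a Gröbner basis of J.

Yes, the ideals are equal.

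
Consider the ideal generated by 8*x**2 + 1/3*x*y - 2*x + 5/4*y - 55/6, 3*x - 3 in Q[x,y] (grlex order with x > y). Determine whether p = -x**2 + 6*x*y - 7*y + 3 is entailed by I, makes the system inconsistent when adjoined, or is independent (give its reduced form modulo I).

-x**2 + 6*x*y - 7*y + 3 lies in I (it reduces to 0).

First compute the reduced Gröbner basis of I by Buchberger's algorithm.
f_1 = 8*x**2 + 1/3*x*y - 2*x + 5/4*y - 55/6, LT = x**2.
f_2 = 3*x - 3, LT = x.

S(f_1,f_2): lcm = x**2. S = 1/24*x*y + 3/4*x + 5/32*y - 55/48.
  leading term x*y: subtract (1/72*y)·f_2 from 1/24*x*y + 3/4*x + 5/32*y - 55/48 → 3/4*x + 19/96*y - 55/48
  leading term x: subtract (1/4)·f_2 from 3/4*x + 19/96*y - 55/48 → 19/96*y - 19/48
  leading term y: no divisor's leading term divides it; move 19/96*y to the remainder.
  leading term 1: no divisor's leading term divides it; move -19/48 to the remainder.
  remainder 19/96*y - 19/48 ≠ 0; add h_3 = 19/96*y - 19/48 to the basis.

S(f_1,h_3): leading monomials are coprime, so the S-polynomial reduces to 0 (Buchberger's first criterion).
S(f_2,h_3): leading monomials are coprime, so the S-polynomial reduces to 0 (Buchberger's first criterion).
Every S-polynomial of the final basis reduces to 0, so we have a Gröbner basis.
Inter-reduce: drop elements whose leading term is divisible by another's, tail-reduce, and make monic.
Reduced Gröbner basis: {x - 1, y - 2}.
Label its elements g_1 = x - 1, g_2 = y - 2.

Reduce p = -x**2 + 6*x*y - 7*y + 3 modulo G:
  leading term x**2: subtract (-x)·g_1 from -x**2 + 6*x*y - 7*y + 3 → 6*x*y - x - 7*y + 3
  leading term x*y: subtract (6*y)·g_1 from 6*x*y - x - 7*y + 3 → -x - y + 3
  leading term x: subtract (-1)·g_1 from -x - y + 3 → -y + 2
  leading term y: subtract (-1)·g_2 from -y + 2 → 0
  normal form = 0.
Since the normal form is 0, p ∈ I.

The remainder on division by a Gröbner basis is unique — it is the normal form.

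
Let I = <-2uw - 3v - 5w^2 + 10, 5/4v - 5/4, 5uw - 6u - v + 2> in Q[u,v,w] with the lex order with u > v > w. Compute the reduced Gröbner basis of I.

G = {u + 25/12w^2 - 37/12, v - 1, w^3 - 6/5w^2 - 37/25w + 42/25}

This is the nonlinear analogue of row-reducing a linear system.

f_1 = -2uw - 3v - 5w^2 + 10, LT = uw.
f_2 = 5/4v - 5/4, LT = v.
f_3 = 5uw - 6u - v + 2, LT = uw.

S(f_1,f_3): lcm = uw. S = 6/5u + 17/10v + 5/2w^2 - 27/5.
  leading term u: no divisor's leading term divides it; move 6/5u to the remainder.
  leading term v: subtract (34/25)·f_2 from 17/10v + 5/2w^2 - 27/5 → 5/2w^2 - 37/10
  leading term w^2: no divisor's leading term divides it; move 5/2w^2 to the remainder.
  leading term 1: no divisor's leading term divides it; move -37/10 to the remainder.
  remainder 6/5u + 5/2w^2 - 37/10 ≠ 0; add g_4 = 6/5u + 5/2w^2 - 37/10 to the basis.

S(f_1,g_4): lcm = uw. S = 3/2v - 25/12w^3 + 5/2w^2 + 37/12w - 5.
  leading term v: subtract (6/5)·f_2 from 3/2v - 25/12w^3 + 5/2w^2 + 37/12w - 5 → -25/12w^3 + 5/2w^2 + 37/12w - 7/2
  leading term w^3: no divisor's leading term divides it; move -25/12w^3 to the remainder.
  leading term w^2: no divisor's leading term divides it; move 5/2w^2 to the remainder.
  leading term w: no divisor's leading term divides it; move 37/12w to the remainder.
  leading term 1: no divisor's leading term divides it; move -7/2 to the remainder.
  remainder -25/12w^3 + 5/2w^2 + 37/12w - 7/2 ≠ 0; add g_5 = -25/12w^3 + 5/2w^2 + 37/12w - 7/2 to the basis.

The other S-polynomials (S(f_1,f_2), S(f_2,f_3), S(f_2,g_4), S(f_3,g_4), S(f_1,g_5), S(f_2,g_5), S(f_3,g_5), S(g_4,g_5)) all reduce to 0 modulo the current basis, so we have a Gröbner basis.
Inter-reduce: drop elements whose leading term is divisible by another's, tail-reduce, and make monic.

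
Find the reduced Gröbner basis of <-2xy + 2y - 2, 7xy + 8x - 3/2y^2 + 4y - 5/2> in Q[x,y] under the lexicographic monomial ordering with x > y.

f_1 = -2xy + 2y - 2, LT = xy.
f_2 = 7xy + 8x - 3/2y^2 + 4y - 5/2, LT = xy.

S(f_1,f_2): lcm = xy. S = -8/7x + 3/14y^2 - 11/7y + 19/14.
  leading term x: no divisor's leading term divides it; move -8/7x to the remainder.
  leading term y^2: no divisor's leading term divides it; move 3/14y^2 to the remainder.
  leading term y: no divisor's leading term divides it; move -11/7y to the remainder.
  leading term 1: no divisor's leading term divides it; move 19/14 to the remainder.
  remainder -8/7x + 3/14y^2 - 11/7y + 19/14 ≠ 0; add g_3 = -8/7x + 3/14y^2 - 11/7y + 19/14 to the basis.

S(f_1,g_3): lcm = xy. S = 3/16y^3 - 11/8y^2 + 3/16y + 1.
  leading term y^3: no divisor's leading term divides it; move 3/16y^3 to the remainder.
  leading term y^2: no divisor's leading term divides it; move -11/8y^2 to the remainder.
  leading term y: no divisor's leading term divides it; move 3/16y to the remainder.
  leading term 1: no divisor's leading term divides it; move 1 to the remainder.
  remainder 3/16y^3 - 11/8y^2 + 3/16y + 1 ≠ 0; add g_4 = 3/16y^3 - 11/8y^2 + 3/16y + 1 to the basis.

The other S-polynomials (S(f_2,g_3), S(f_1,g_4), S(f_2,g_4), S(g_3,g_4)) all reduce to 0 modulo the current basis, so we have a Gröbner basis.
Inter-reduce: drop elements whose leading term is divisible by another's, tail-reduce, and make monic.

G = {x - 3/16y^2 + 11/8y - 19/16, y^3 - 22/3y^2 + y + 16/3}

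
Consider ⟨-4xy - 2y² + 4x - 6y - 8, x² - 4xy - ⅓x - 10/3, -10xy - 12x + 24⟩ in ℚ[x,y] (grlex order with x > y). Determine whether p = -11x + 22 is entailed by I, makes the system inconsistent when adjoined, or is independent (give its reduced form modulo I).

First compute the reduced Gröbner basis of I by Buchberger's algorithm.
f_1 = -4xy - 2y² + 4x - 6y - 8, LT = xy.
f_2 = x² - 4xy - ⅓x - 10/3, LT = x².
f_3 = -10xy - 12x + 24, LT = xy.

S(f_1,f_2): lcm = x²y. S = 9/2xy² - x² + 11/6xy + 2x + 10/3y.
  leading term xy²: subtract (-9/8y)·f_1 from 9/2xy² - x² + 11/6xy + 2x + 10/3y → -9/4y³ - x² + 19/3xy - 27/4y² + 2x - 17/3y
  leading term y³: no divisor's leading term divides it; move -9/4y³ to the remainder.
  leading term x²: subtract (-1)·f_2 from -x² + 19/3xy - 27/4y² + 2x - 17/3y → 7/3xy - 27/4y² + 5/3x - 17/3y - 10/3
  leading term xy: subtract (-7/12)·f_1 from 7/3xy - 27/4y² + 5/3x - 17/3y - 10/3 → -95/12y² + 4x - 55/6y - 8
  leading term y²: no divisor's leading term divides it; move -95/12y² to the remainder.
  leading term x: no divisor's leading term divides it; move 4x to the remainder.
  leading term y: no divisor's leading term divides it; move -55/6y to the remainder.
  leading term 1: no divisor's leading term divides it; move -8 to the remainder.
  remainder -9/4y³ - 95/12y² + 4x - 55/6y - 8 ≠ 0; add h_4 = -9/4y³ - 95/12y² + 4x - 55/6y - 8 to the basis.

S(f_1,f_3): lcm = xy. S = ½y² - 11/5x + 3/2y + 22/5.
  leading term y²: no divisor's leading term divides it; move ½y² to the remainder.
  leading term x: no divisor's leading term divides it; move -11/5x to the remainder.
  leading term y: no divisor's leading term divides it; move 3/2y to the remainder.
  leading term 1: no divisor's leading term divides it; move 22/5 to the remainder.
  remainder ½y² - 11/5x + 3/2y + 22/5 ≠ 0; add h_5 = ½y² - 11/5x + 3/2y + 22/5 to the basis.

S(f_2,f_3): lcm = x²y. S = -4xy² - 6/5x² - ⅓xy + 12/5x - 10/3y.
  leading term xy²: subtract (y)·f_1 from -4xy² - 6/5x² - ⅓xy + 12/5x - 10/3y → 2y³ - 6/5x² - 13/3xy + 6y² + 12/5x + 14/3y
  leading term y³: subtract (-8/9)·h_4 from 2y³ - 6/5x² - 13/3xy + 6y² + 12/5x + 14/3y → -6/5x² - 13/3xy - 28/27y² + 268/45x - 94/27y - 64/9
  leading term x²: subtract (-6/5)·f_2 from -6/5x² - 13/3xy - 28/27y² + 268/45x - 94/27y - 64/9 → -137/15xy - 28/27y² + 50/9x - 94/27y - 100/9
  leading term xy: subtract (137/60)·f_1 from -137/15xy - 28/27y² + 50/9x - 94/27y - 100/9 → 953/270y² - 161/45x + 2759/270y + 322/45
  leading term y²: subtract (953/135)·h_5 from 953/270y² - 161/45x + 2759/270y + 322/45 → 8068/675x - 10/27y - 16136/675
  leading term x: no divisor's leading term divides it; move 8068/675x to the remainder.
  leading term y: no divisor's leading term divides it; move -10/27y to the remainder.
  leading term 1: no divisor's leading term divides it; move -16136/675 to the remainder.
  remainder 8068/675x - 10/27y - 16136/675 ≠ 0; add h_6 = 8068/675x - 10/27y - 16136/675 to the basis.

S(f_3,h_4): lcm = xy³. S = -313/135xy² + 16/9x² - 110/27xy - 12/5y² - 32/9x.
  leading term xy²: subtract (313/540y)·f_1 from -313/135xy² + 16/9x² - 110/27xy - 12/5y² - 32/9x → 313/270y³ + 16/9x² - 863/135xy + 97/90y² - 32/9x + 626/135y
  leading term y³: subtract (-626/1215)·h_4 from 313/270y³ + 16/9x² - 863/135xy + 97/90y² - 32/9x + 626/135y → 16/9x² - 863/135xy - 10939/3645y² - 1816/1215x - 313/3645y - 5008/1215
  leading term x²: subtract (16/9)·f_2 from 16/9x² - 863/135xy - 10939/3645y² - 1816/1215x - 313/3645y - 5008/1215 → 97/135xy - 10939/3645y² - 1096/1215x - 313/3645y + 2192/1215
  leading term xy: subtract (-97/540)·f_1 from 97/135xy - 10939/3645y² - 1096/1215x - 313/3645y + 2192/1215 → -24497/7290y² - 223/1215x - 8483/7290y + 446/1215
  leading term y²: subtract (-24497/3645)·h_5 from -24497/7290y² - 223/1215x - 8483/7290y + 446/1215 → -272812/18225x + 32504/3645y + 545624/18225
  leading term x: subtract (-68203/54459)·h_6 from -272812/18225x + 32504/3645y + 545624/18225 → 6905602/816885y
  leading term y: no divisor's leading term divides it; move 6905602/816885y to the remainder.
  remainder 6905602/816885y ≠ 0; add h_7 = 6905602/816885y to the basis.

The other S-polynomials (S(f_1,h_4), S(f_2,h_4), S(f_1,h_5), S(f_2,h_5), S(f_3,h_5), S(h_4,h_5), S(f_1,h_6), S(f_2,h_6), S(f_3,h_6), S(h_4,h_6), S(h_5,h_6), S(f_1,h_7), S(f_2,h_7), S(f_3,h_7), S(h_4,h_7), S(h_5,h_7), S(h_6,h_7)) all reduce to 0 modulo the current basis, so we have a Gröbner basis.
Inter-reduce: drop elements whose leading term is divisible by another's, tail-reduce, and make monic.
Reduced Gröbner basis: {x - 2, y}.
Label its elements g_1 = x - 2, g_2 = y.

Reduce p = -11x + 22 modulo G:
  leading term x: subtract (-11)·g_1 from -11x + 22 → 0
  normal form = 0.
Since the normal form is 0, p ∈ I.

-11x + 22 lies in I (it reduces to 0).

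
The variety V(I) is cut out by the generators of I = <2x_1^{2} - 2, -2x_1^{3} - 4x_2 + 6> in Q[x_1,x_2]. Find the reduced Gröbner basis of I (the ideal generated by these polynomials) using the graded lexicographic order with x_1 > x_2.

G = {x_2^{2} - 3x_2 + 2, x_1 + 2x_2 - 3}

f_1 = 2x_1^{2} - 2, LT = x_1^{2}.
f_2 = -2x_1^{3} - 4x_2 + 6, LT = x_1^{3}.

S(f_1,f_2): lcm = x_1^{3}. S = -x_1 - 2x_2 + 3.
  leading term x_1: no divisor's leading term divides it; move -x_1 to the remainder.
  leading term x_2: no divisor's leading term divides it; move -2x_2 to the remainder.
  leading term 1: no divisor's leading term divides it; move 3 to the remainder.
  remainder -x_1 - 2x_2 + 3 ≠ 0; add g_3 = -x_1 - 2x_2 + 3 to the basis.

S(f_1,g_3): lcm = x_1^{2}. S = -2x_1x_2 + 3x_1 - 1.
  leading term x_1x_2: subtract (2x_2)·g_3 from -2x_1x_2 + 3x_1 - 1 → 4x_2^{2} + 3x_1 - 6x_2 - 1
  leading term x_2^{2}: no divisor's leading term divides it; move 4x_2^{2} to the remainder.
  leading term x_1: subtract (-3)·g_3 from 3x_1 - 6x_2 - 1 → -12x_2 + 8
  leading term x_2: no divisor's leading term divides it; move -12x_2 to the remainder.
  leading term 1: no divisor's leading term divides it; move 8 to the remainder.
  remainder 4x_2^{2} - 12x_2 + 8 ≠ 0; add g_4 = 4x_2^{2} - 12x_2 + 8 to the basis.

The other S-polynomials (S(f_2,g_3), S(f_1,g_4), S(f_2,g_4), S(g_3,g_4)) all reduce to 0 modulo the current basis, so we have a Gröbner basis.
Inter-reduce: drop elements whose leading term is divisible by another's, tail-reduce, and make monic.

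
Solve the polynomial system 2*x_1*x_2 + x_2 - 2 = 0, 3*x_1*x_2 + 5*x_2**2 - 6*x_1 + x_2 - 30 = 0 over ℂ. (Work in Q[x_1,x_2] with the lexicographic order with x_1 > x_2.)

Compute a lex Gröbner basis by Buchberger's algorithm.
f_1 = 2*x_1*x_2 + x_2 - 2, LT = x_1*x_2.
f_2 = 3*x_1*x_2 - 6*x_1 + 5*x_2**2 + x_2 - 30, LT = x_1*x_2.

S(f_1,f_2): lcm = x_1*x_2. S = 2*x_1 - 5/3*x_2**2 + 1/6*x_2 + 9.
  leading term x_1: no divisor's leading term divides it; move 2*x_1 to the remainder.
  leading term x_2**2: no divisor's leading term divides it; move -5/3*x_2**2 to the remainder.
  leading term x_2: no divisor's leading term divides it; move 1/6*x_2 to the remainder.
  leading term 1: no divisor's leading term divides it; move 9 to the remainder.
  remainder 2*x_1 - 5/3*x_2**2 + 1/6*x_2 + 9 ≠ 0; add h_3 = 2*x_1 - 5/3*x_2**2 + 1/6*x_2 + 9 to the basis.

S(f_1,h_3): lcm = x_1*x_2. S = 5/6*x_2**3 - 1/12*x_2**2 - 4*x_2 - 1.
  leading term x_2**3: no divisor's leading term divides it; move 5/6*x_2**3 to the remainder.
  leading term x_2**2: no divisor's leading term divides it; move -1/12*x_2**2 to the remainder.
  leading term x_2: no divisor's leading term divides it; move -4*x_2 to the remainder.
  leading term 1: no divisor's leading term divides it; move -1 to the remainder.
  remainder 5/6*x_2**3 - 1/12*x_2**2 - 4*x_2 - 1 ≠ 0; add h_4 = 5/6*x_2**3 - 1/12*x_2**2 - 4*x_2 - 1 to the basis.

The other S-polynomials (S(f_2,h_3), S(f_1,h_4), S(f_2,h_4), S(h_3,h_4)) all reduce to 0 modulo the current basis, so we have a Gröbner basis.
Inter-reduce: drop elements whose leading term is divisible by another's, tail-reduce, and make monic.
Reduced Gröbner basis: {x_1 - 5/6*x_2**2 + 1/12*x_2 + 9/2, x_2**3 - 1/10*x_2**2 - 24/5*x_2 - 6/5}.

Since the basis is lex-ordered, x_2**3 - 1/10*x_2**2 - 24/5*x_2 - 6/5 is univariate in x_2. Its roots are {-2, 21/20 - sqrt(681)/20, 21/20 + sqrt(681)/20}. Back-substituting each root into the other basis elements fixes the other coordinates.
  x_2 = -2: the earlier basis element becomes x_1 + 1 = 0, giving x_1 = -1 — point (-1, -2).
  x_2 = 21/20 - sqrt(681)/20: the earlier basis element becomes x_1 + sqrt(681)/12 + 9/4 = 0, giving x_1 = -9/4 - sqrt(681)/12 — point (-9/4 - sqrt(681)/12, 21/20 - sqrt(681)/20).
  x_2 = 21/20 + sqrt(681)/20: the earlier basis element becomes x_1 - sqrt(681)/12 + 9/4 = 0, giving x_1 = -9/4 + sqrt(681)/12 — point (-9/4 + sqrt(681)/12, 21/20 + sqrt(681)/20).
Zero-dimensionality of the ideal guarantees finitely many solutions over ℂ.

{(-1, -2), (-9/4 - sqrt(681)/12, 21/20 - sqrt(681)/20), (-9/4 + sqrt(681)/12, 21/20 + sqrt(681)/20)}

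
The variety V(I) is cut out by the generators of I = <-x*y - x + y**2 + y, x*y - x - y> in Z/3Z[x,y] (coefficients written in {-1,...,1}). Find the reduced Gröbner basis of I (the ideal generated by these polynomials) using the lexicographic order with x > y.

Buchberger's algorithm terminates because the ascending chain of leading-term ideals stabilizes.

f_1 = -x*y - x + y**2 + y, LT = x*y.
f_2 = x*y - x - y, LT = x*y.

S(f_1,f_2): lcm = x*y. S = -x - y**2.
  reduce S modulo (f_1, f_2):
  remainder -x - y**2 ≠ 0; add g_3 = -x - y**2 to the basis.

S(f_1,g_3): lcm = x*y. S = x - y**3 - y**2 - y.
  reduce S modulo (f_1, f_2, g_3):
  remainder -y**3 + y**2 - y ≠ 0; add g_4 = -y**3 + y**2 - y to the basis.

The other S-polynomials (S(f_2,g_3), S(f_1,g_4), S(f_2,g_4), S(g_3,g_4)) all reduce to 0 modulo the current basis, so we have a Gröbner basis.
Inter-reduce: drop elements whose leading term is divisible by another's, tail-reduce, and make monic.

G = {x + y**2, y**3 - y**2 + y}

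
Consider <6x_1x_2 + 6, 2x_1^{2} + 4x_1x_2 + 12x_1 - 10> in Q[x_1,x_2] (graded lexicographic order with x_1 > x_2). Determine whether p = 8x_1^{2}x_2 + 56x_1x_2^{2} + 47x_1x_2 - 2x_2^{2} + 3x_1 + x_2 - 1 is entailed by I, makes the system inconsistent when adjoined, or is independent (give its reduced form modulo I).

8x_1^{2}x_2 + 56x_1x_2^{2} + 47x_1x_2 - 2x_2^{2} + 3x_1 + x_2 - 1 is independent of I; its normal form modulo I is -\tfrac{128}{7}x_2 - \tfrac{128}{7}.

First compute the reduced Gröbner basis of I by Buchberger's algorithm.
f_1 = 6x_1x_2 + 6, LT = x_1x_2.
f_2 = 2x_1^{2} + 4x_1x_2 + 12x_1 - 10, LT = x_1^{2}.

S(f_1,f_2): lcm = x_1^{2}x_2. S = -2x_1x_2^{2} - 6x_1x_2 + x_1 + 5x_2.
  leading term x_1x_2^{2}: subtract (-\tfrac{1}{3}x_2)·f_1 from -2x_1x_2^{2} - 6x_1x_2 + x_1 + 5x_2 → -6x_1x_2 + x_1 + 7x_2
  leading term x_1x_2: subtract (-1)·f_1 from -6x_1x_2 + x_1 + 7x_2 → x_1 + 7x_2 + 6
  leading term x_1: no divisor's leading term divides it; move x_1 to the remainder.
  leading term x_2: no divisor's leading term divides it; move 7x_2 to the remainder.
  leading term 1: no divisor's leading term divides it; move 6 to the remainder.
  remainder x_1 + 7x_2 + 6 ≠ 0; add h_3 = x_1 + 7x_2 + 6 to the basis.

S(f_1,h_3): lcm = x_1x_2. S = -7x_2^{2} - 6x_2 + 1.
  leading term x_2^{2}: no divisor's leading term divides it; move -7x_2^{2} to the remainder.
  leading term x_2: no divisor's leading term divides it; move -6x_2 to the remainder.
  leading term 1: no divisor's leading term divides it; move 1 to the remainder.
  remainder -7x_2^{2} - 6x_2 + 1 ≠ 0; add h_4 = -7x_2^{2} - 6x_2 + 1 to the basis.

S(f_2,h_3): lcm = x_1^{2}. S = -5x_1x_2 - 5.
  leading term x_1x_2: subtract (-\tfrac{5}{6})·f_1 from -5x_1x_2 - 5 → 0
  remainder 0.

S(f_1,h_4): lcm = x_1x_2^{2}. S = -\tfrac{6}{7}x_1x_2 + \tfrac{1}{7}x_1 + x_2.
  leading term x_1x_2: subtract (-\tfrac{1}{7})·f_1 from -\tfrac{6}{7}x_1x_2 + \tfrac{1}{7}x_1 + x_2 → \tfrac{1}{7}x_1 + x_2 + \tfrac{6}{7}
  leading term x_1: subtract (\tfrac{1}{7})·h_3 from \tfrac{1}{7}x_1 + x_2 + \tfrac{6}{7} → 0
  remainder 0.

S(f_2,h_4): leading monomials are coprime, so the S-polynomial reduces to 0 (Buchberger's first criterion).
S(h_3,h_4): leading monomials are coprime, so the S-polynomial reduces to 0 (Buchberger's first criterion).
Every S-polynomial of the final basis reduces to 0, so we have a Gröbner basis.
Inter-reduce: drop elements whose leading term is divisible by another's, tail-reduce, and make monic.
Reduced Gröbner basis: {x_2^{2} + \tfrac{6}{7}x_2 - \tfrac{1}{7}, x_1 + 7x_2 + 6}.
Label its elements g_1 = x_2^{2} + \tfrac{6}{7}x_2 - \tfrac{1}{7}, g_2 = x_1 + 7x_2 + 6.

Reduce p = 8x_1^{2}x_2 + 56x_1x_2^{2} + 47x_1x_2 - 2x_2^{2} + 3x_1 + x_2 - 1 modulo G:
  leading term x_1^{2}x_2: subtract (8x_1x_2)·g_2 from 8x_1^{2}x_2 + 56x_1x_2^{2} + 47x_1x_2 - 2x_2^{2} + 3x_1 + x_2 - 1 → -x_1x_2 - 2x_2^{2} + 3x_1 + x_2 - 1
  leading term x_1x_2: subtract (-x_2)·g_2 from -x_1x_2 - 2x_2^{2} + 3x_1 + x_2 - 1 → 5x_2^{2} + 3x_1 + 7x_2 - 1
  leading term x_2^{2}: subtract (5)·g_1 from 5x_2^{2} + 3x_1 + 7x_2 - 1 → 3x_1 + \tfrac{19}{7}x_2 - \tfrac{2}{7}
  leading term x_1: subtract (3)·g_2 from 3x_1 + \tfrac{19}{7}x_2 - \tfrac{2}{7} → -\tfrac{128}{7}x_2 - \tfrac{128}{7}
  leading term x_2: no divisor's leading term divides it; move -\tfrac{128}{7}x_2 to the remainder.
  leading term 1: no divisor's leading term divides it; move -\tfrac{128}{7} to the remainder.
  normal form = -\tfrac{128}{7}x_2 - \tfrac{128}{7}.
The normal form is nonzero, so p ∉ I. Since p minus its normal form lies in I, I + (p) = I + (r) where r = -\tfrac{128}{7}x_2 - \tfrac{128}{7}; decide whether this ideal is the whole ring.
Run Buchberger on G together with r (pairs among the g_i already reduce to 0 since G is a Gröbner basis):
g_1 = x_2^{2} + \tfrac{6}{7}x_2 - \tfrac{1}{7}, LT = x_2^{2}.
g_2 = x_1 + 7x_2 + 6, LT = x_1.
r = -\tfrac{128}{7}x_2 - \tfrac{128}{7}, LT = x_2.

S(g_1,g_2): leading monomials are coprime, so the S-polynomial reduces to 0 (Buchberger's first criterion).
S(g_1,r): lcm = x_2^{2}. S = -\tfrac{1}{7}x_2 - \tfrac{1}{7}.
  leading term x_2: subtract (\tfrac{1}{128})·r from -\tfrac{1}{7}x_2 - \tfrac{1}{7} → 0
  remainder 0.

S(g_2,r): leading monomials are coprime, so the S-polynomial reduces to 0 (Buchberger's first criterion).
Every S-polynomial of the final basis reduces to 0, so we have a Gröbner basis.
Inter-reduce: drop elements whose leading term is divisible by another's, tail-reduce, and make monic.
Reduced Gröbner basis: {x_1 - 1, x_2 + 1}.
The reduced Gröbner basis of I + (p) is {x_1 - 1, x_2 + 1} ≠ {1}, a proper ideal, so the enlarged system stays consistent: p is independent of I, with normal form -\tfrac{128}{7}x_2 - \tfrac{128}{7}.

Ideal membership is decidable via reduction modulo a Gröbner basis.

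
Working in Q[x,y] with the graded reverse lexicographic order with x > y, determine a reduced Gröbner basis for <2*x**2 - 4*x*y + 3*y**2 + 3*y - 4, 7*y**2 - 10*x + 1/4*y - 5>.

G = {x**2 - 2*x*y + 15/7*x + 81/56*y - 13/14, y**2 - 10/7*x + 1/28*y - 5/7}

f_1 = 2*x**2 - 4*x*y + 3*y**2 + 3*y - 4, LT = x**2.
f_2 = 7*y**2 - 10*x + 1/4*y - 5, LT = y**2.

The S-polynomials (S(f_1,f_2)) all reduce to 0 modulo the current basis, so we have a Gröbner basis.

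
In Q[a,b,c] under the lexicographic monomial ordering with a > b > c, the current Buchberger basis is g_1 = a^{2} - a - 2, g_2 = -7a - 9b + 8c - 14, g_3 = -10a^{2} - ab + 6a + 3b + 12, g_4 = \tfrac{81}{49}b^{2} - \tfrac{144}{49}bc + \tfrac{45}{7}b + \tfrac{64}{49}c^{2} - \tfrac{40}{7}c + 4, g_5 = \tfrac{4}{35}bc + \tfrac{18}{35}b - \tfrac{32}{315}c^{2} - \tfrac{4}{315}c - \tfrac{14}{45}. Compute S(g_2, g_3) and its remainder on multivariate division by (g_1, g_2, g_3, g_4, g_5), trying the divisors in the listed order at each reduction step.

lcm(LM(g_2), LM(g_3)) = a^{2}.
S = (lcm/LT(g_2))·g_2 − (lcm/LT(g_3))·g_3 = \tfrac{83}{70}ab - \tfrac{8}{7}ac + \tfrac{13}{5}a + \tfrac{3}{10}b + \tfrac{6}{5}.
Reduce S modulo (g_1, g_2, g_3, g_4, g_5) in that order:
  leading term ab: subtract (-\tfrac{83}{490}b)·g_2 from \tfrac{83}{70}ab - \tfrac{8}{7}ac + \tfrac{13}{5}a + \tfrac{3}{10}b + \tfrac{6}{5} → -\tfrac{8}{7}ac + \tfrac{13}{5}a - \tfrac{747}{490}b^{2} + \tfrac{332}{245}bc - \tfrac{29}{14}b + \tfrac{6}{5}
  leading term ac: subtract (\tfrac{8}{49}c)·g_2 from -\tfrac{8}{7}ac + \tfrac{13}{5}a - \tfrac{747}{490}b^{2} + \tfrac{332}{245}bc - \tfrac{29}{14}b + \tfrac{6}{5} → \tfrac{13}{5}a - \tfrac{747}{490}b^{2} + \tfrac{692}{245}bc - \tfrac{29}{14}b - \tfrac{64}{49}c^{2} + \tfrac{16}{7}c + \tfrac{6}{5}
  leading term a: subtract (-\tfrac{13}{35})·g_2 from \tfrac{13}{5}a - \tfrac{747}{490}b^{2} + \tfrac{692}{245}bc - \tfrac{29}{14}b - \tfrac{64}{49}c^{2} + \tfrac{16}{7}c + \tfrac{6}{5} → -\tfrac{747}{490}b^{2} + \tfrac{692}{245}bc - \tfrac{379}{70}b - \tfrac{64}{49}c^{2} + \tfrac{184}{35}c - 4
  leading term b^{2}: subtract (-\tfrac{83}{90})·g_4 from -\tfrac{747}{490}b^{2} + \tfrac{692}{245}bc - \tfrac{379}{70}b - \tfrac{64}{49}c^{2} + \tfrac{184}{35}c - 4 → \tfrac{4}{35}bc + \tfrac{18}{35}b - \tfrac{32}{315}c^{2} - \tfrac{4}{315}c - \tfrac{14}{45}
  leading term bc: subtract (1)·g_5 from \tfrac{4}{35}bc + \tfrac{18}{35}b - \tfrac{32}{315}c^{2} - \tfrac{4}{315}c - \tfrac{14}{45} → 0
The remainder is 0, so this S-polynomial contributes no new basis element.

S(g_2, g_3) = \tfrac{83}{70}ab - \tfrac{8}{7}ac + \tfrac{13}{5}a + \tfrac{3}{10}b + \tfrac{6}{5}; remainder on division = 0.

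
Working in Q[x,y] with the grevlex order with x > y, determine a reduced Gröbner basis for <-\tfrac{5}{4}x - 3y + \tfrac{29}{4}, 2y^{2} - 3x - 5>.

G = {y^{2} + \tfrac{18}{5}y - \tfrac{56}{5}, x + \tfrac{12}{5}y - \tfrac{29}{5}}

f_1 = -\tfrac{5}{4}x - 3y + \tfrac{29}{4}, LT = x.
f_2 = 2y^{2} - 3x - 5, LT = y^{2}.

S(f_1,f_2): leading monomials are coprime, so the S-polynomial reduces to 0 (Buchberger's first criterion).
Every S-polynomial of the final basis reduces to 0, so we have a Gröbner basis.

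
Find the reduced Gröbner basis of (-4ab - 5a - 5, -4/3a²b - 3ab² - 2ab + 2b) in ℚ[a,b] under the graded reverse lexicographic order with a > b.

G = {a² - 5/16a + 69/20b - 21/16, ab + 5/4a + 5/4, b² - 25/69a + 20/23b - 25/69}

f_1 = -4ab - 5a - 5, LT = ab.
f_2 = -4/3a²b - 3ab² - 2ab + 2b, LT = a²b.

S(f_1,f_2): lcm = a²b. S = -9/4ab² + 5/4a² - 3/2ab + 5/4a + 3/2b.
  leading term ab²: subtract (9/16b)·f_1 from -9/4ab² + 5/4a² - 3/2ab + 5/4a + 3/2b → 5/4a² + 21/16ab + 5/4a + 69/16b
  leading term a²: no divisor's leading term divides it; move 5/4a² to the remainder.
  leading term ab: subtract (-21/64)·f_1 from 21/16ab + 5/4a + 69/16b → -25/64a + 69/16b - 105/64
  leading term a: no divisor's leading term divides it; move -25/64a to the remainder.
  leading term b: no divisor's leading term divides it; move 69/16b to the remainder.
  leading term 1: no divisor's leading term divides it; move -105/64 to the remainder.
  remainder 5/4a² - 25/64a + 69/16b - 105/64 ≠ 0; add g_3 = 5/4a² - 25/64a + 69/16b - 105/64 to the basis.

S(f_1,g_3): lcm = a²b. S = 5/4a² + 5/16ab - 69/20b² + 5/4a + 21/16b.
  leading term a²: subtract (1)·g_3 from 5/4a² + 5/16ab - 69/20b² + 5/4a + 21/16b → 5/16ab - 69/20b² + 105/64a - 3b + 105/64
  leading term ab: subtract (-5/64)·f_1 from 5/16ab - 69/20b² + 105/64a - 3b + 105/64 → -69/20b² + 5/4a - 3b + 5/4
  leading term b²: no divisor's leading term divides it; move -69/20b² to the remainder.
  leading term a: no divisor's leading term divides it; move 5/4a to the remainder.
  leading term b: no divisor's leading term divides it; move -3b to the remainder.
  leading term 1: no divisor's leading term divides it; move 5/4 to the remainder.
  remainder -69/20b² + 5/4a - 3b + 5/4 ≠ 0; add g_4 = -69/20b² + 5/4a - 3b + 5/4 to the basis.

The other S-polynomials (S(f_2,g_3), S(f_1,g_4), S(f_2,g_4), S(g_3,g_4)) all reduce to 0 modulo the current basis, so we have a Gröbner basis.
Inter-reduce: drop elements whose leading term is divisible by another's, tail-reduce, and make monic.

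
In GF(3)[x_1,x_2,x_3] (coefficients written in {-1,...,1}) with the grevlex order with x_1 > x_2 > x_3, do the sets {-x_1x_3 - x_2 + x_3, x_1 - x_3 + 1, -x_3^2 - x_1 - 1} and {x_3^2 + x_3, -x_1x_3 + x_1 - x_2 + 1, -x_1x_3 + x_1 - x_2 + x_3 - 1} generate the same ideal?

Since reduced Gröbner bases are canonical representatives of ideals under a given ordering, it suffices to compute and compare them.
Buchberger on the first generating set:
f_1 = -x_1x_3 - x_2 + x_3, LT = x_1x_3.
f_2 = x_1 - x_3 + 1, LT = x_1.
f_3 = -x_3^2 - x_1 - 1, LT = x_3^2.

S(f_1,f_2): lcm = x_1x_3. S = x_3^2 + x_2 + x_3.
  leading term x_3^2: subtract (-1)·f_3 from x_3^2 + x_2 + x_3 → -x_1 + x_2 + x_3 - 1
  leading term x_1: subtract (-1)·f_2 from -x_1 + x_2 + x_3 - 1 → x_2
  leading term x_2: no divisor's leading term divides it; move x_2 to the remainder.
  remainder x_2 ≠ 0; add g_4 = x_2 to the basis.

The other S-polynomials (S(f_1,f_3), S(f_2,f_3), S(f_1,g_4), S(f_2,g_4), S(f_3,g_4)) all reduce to 0 modulo the current basis, so we have a Gröbner basis.
Inter-reduce: drop elements whose leading term is divisible by another's, tail-reduce, and make monic.
Reduced Gröbner basis: {x_3^2 + x_3, x_1 - x_3 + 1, x_2}.

Buchberger on the second generating set:
h_1 = x_3^2 + x_3, LT = x_3^2.
h_2 = -x_1x_3 + x_1 - x_2 + 1, LT = x_1x_3.
h_3 = -x_1x_3 + x_1 - x_2 + x_3 - 1, LT = x_1x_3.

S(h_1,h_2): lcm = x_1x_3^2. S = -x_1x_3 - x_2x_3 + x_3.
  leading term x_1x_3: subtract (1)·h_2 from -x_1x_3 - x_2x_3 + x_3 → -x_2x_3 - x_1 + x_2 + x_3 - 1
  leading term x_2x_3: no divisor's leading term divides it; move -x_2x_3 to the remainder.
  leading term x_1: no divisor's leading term divides it; move -x_1 to the remainder.
  leading term x_2: no divisor's leading term divides it; move x_2 to the remainder.
  leading term x_3: no divisor's leading term divides it; move x_3 to the remainder.
  leading term 1: no divisor's leading term divides it; move -1 to the remainder.
  remainder -x_2x_3 - x_1 + x_2 + x_3 - 1 ≠ 0; add k_4 = -x_2x_3 - x_1 + x_2 + x_3 - 1 to the basis.

S(h_2,h_3): lcm = x_1x_3. S = x_3 + 1.
  leading term x_3: no divisor's leading term divides it; move x_3 to the remainder.
  leading term 1: no divisor's leading term divides it; move 1 to the remainder.
  remainder x_3 + 1 ≠ 0; add k_5 = x_3 + 1 to the basis.

S(h_2,k_4): lcm = x_1x_2x_3. S = -x_1^2 + x_2^2 + x_1x_3 - x_1 - x_2.
  leading term x_1^2: no divisor's leading term divides it; move -x_1^2 to the remainder.
  leading term x_2^2: no divisor's leading term divides it; move x_2^2 to the remainder.
  leading term x_1x_3: subtract (-1)·h_2 from x_1x_3 - x_1 - x_2 → x_2 + 1
  leading term x_2: no divisor's leading term divides it; move x_2 to the remainder.
  leading term 1: no divisor's leading term divides it; move 1 to the remainder.
  remainder -x_1^2 + x_2^2 + x_2 + 1 ≠ 0; add k_6 = -x_1^2 + x_2^2 + x_2 + 1 to the basis.

S(h_3,k_4): lcm = x_1x_2x_3. S = -x_1^2 + x_2^2 + x_1x_3 - x_2x_3 - x_1 + x_2.
  leading term x_1^2: subtract (1)·k_6 from -x_1^2 + x_2^2 + x_1x_3 - x_2x_3 - x_1 + x_2 → x_1x_3 - x_2x_3 - x_1 - 1
  leading term x_1x_3: subtract (-1)·h_2 from x_1x_3 - x_2x_3 - x_1 - 1 → -x_2x_3 - x_2
  leading term x_2x_3: subtract (1)·k_4 from -x_2x_3 - x_2 → x_1 + x_2 - x_3 + 1
  leading term x_1: no divisor's leading term divides it; move x_1 to the remainder.
  leading term x_2: no divisor's leading term divides it; move x_2 to the remainder.
  leading term x_3: subtract (-1)·k_5 from -x_3 + 1 → -1
  leading term 1: no divisor's leading term divides it; move -1 to the remainder.
  remainder x_1 + x_2 - 1 ≠ 0; add k_7 = x_1 + x_2 - 1 to the basis.

The other S-polynomials (S(h_1,h_3), S(h_1,k_4), S(h_1,k_5), S(h_2,k_5), S(h_3,k_5), S(k_4,k_5), S(h_1,k_6), S(h_2,k_6), S(h_3,k_6), S(k_4,k_6), S(k_5,k_6), S(h_1,k_7), S(h_2,k_7), S(h_3,k_7), S(k_4,k_7), S(k_5,k_7), S(k_6,k_7)) all reduce to 0 modulo the current basis, so we have a Gröbner basis.
Inter-reduce: drop elements whose leading term is divisible by another's, tail-reduce, and make monic.
Reduced Gröbner basis: {x_1 + x_2 - 1, x_3 + 1}.

These differ, so the ideals are not equal.

No, the ideals differ.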